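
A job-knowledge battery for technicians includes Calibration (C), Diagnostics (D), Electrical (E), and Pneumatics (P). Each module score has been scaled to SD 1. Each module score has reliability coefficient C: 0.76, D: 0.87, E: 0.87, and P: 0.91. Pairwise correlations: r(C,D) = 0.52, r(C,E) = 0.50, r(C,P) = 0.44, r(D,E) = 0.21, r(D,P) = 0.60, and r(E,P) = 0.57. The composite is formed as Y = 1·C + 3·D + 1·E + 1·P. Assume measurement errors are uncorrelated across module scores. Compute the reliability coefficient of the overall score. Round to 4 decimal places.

0.9291

Var(Y) = 1 + 3² + 1 + 1 + 2·[3·0.52 + 0.50 + 0.44 + 3·0.21 + 3·0.60 + 0.57] = 12 + 11 = 23.
Under uncorrelated errors the observed covariances equal the true-score covariances, so only the own-variance terms attenuate.
True-score variance = [0.76 + 3²·0.87 + 0.87 + 0.91] + 11 = 10.37 + 11 = 21.37.
Reliability = 21.37 / 23 = 0.9291.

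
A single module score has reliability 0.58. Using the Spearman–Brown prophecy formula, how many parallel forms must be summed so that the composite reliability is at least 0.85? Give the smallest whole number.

5

k ≥ ρ*(1−ρ₁)/(ρ₁(1−ρ*)) = 0.85·0.42 / (0.58·0.15) = 4.103.
Smallest integer k = 5.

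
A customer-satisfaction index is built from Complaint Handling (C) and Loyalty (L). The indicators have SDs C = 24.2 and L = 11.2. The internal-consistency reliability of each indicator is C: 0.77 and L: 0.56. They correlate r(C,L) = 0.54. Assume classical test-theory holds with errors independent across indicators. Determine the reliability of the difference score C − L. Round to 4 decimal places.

Var(C−L) = 24.2² + 11.2² − 2·24.2·11.2·0.54 = 711.08 − 292.723 = 418.357.
With uncorrelated errors the cross-covariances are all true-score covariance, so they carry over unchanged; only the diagonal terms shrink to ρᵢσᵢ².
True-score variance = [24.2²·0.77 + 11.2²·0.56] − 292.723 = 521.189 − 292.723 = 228.466.
Reliability = 228.466 / 418.357 = 0.5461.

0.5461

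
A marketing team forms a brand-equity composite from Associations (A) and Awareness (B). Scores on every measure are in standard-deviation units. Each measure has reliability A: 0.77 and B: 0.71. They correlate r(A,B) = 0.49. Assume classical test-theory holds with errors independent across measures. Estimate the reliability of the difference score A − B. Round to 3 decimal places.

0.490

Var(A−B) = 1 + 1 − 2·0.49 = 2 − 0.98 = 1.02.
With uncorrelated errors the cross-covariances are all true-score covariance, so they carry over unchanged; only the diagonal terms shrink to ρᵢσᵢ².
True-score variance = [0.77 + 0.71] − 0.98 = 1.48 − 0.98 = 0.5.
Reliability = 0.5 / 1.02 = 0.490.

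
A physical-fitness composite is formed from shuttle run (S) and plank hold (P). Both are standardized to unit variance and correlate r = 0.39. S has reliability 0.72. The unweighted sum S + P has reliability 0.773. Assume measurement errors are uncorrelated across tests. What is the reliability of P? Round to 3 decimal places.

Var(S+P) = 2 + 2·0.39 = 2.780.
True-score variance = ρ_S + ρ_P + 2·0.39, so 0.773 = (0.72 + ρ_P + 0.78) / 2.780.
ρ_P = 0.773·2.780 − 0.72 − 0.78 = 0.649.

0.649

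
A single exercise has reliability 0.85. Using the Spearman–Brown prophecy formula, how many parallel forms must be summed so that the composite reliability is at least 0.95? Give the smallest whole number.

4

k ≥ ρ*(1−ρ₁)/(ρ₁(1−ρ*)) = 0.95·0.15 / (0.85·0.05) = 3.353.
Smallest integer k = 4.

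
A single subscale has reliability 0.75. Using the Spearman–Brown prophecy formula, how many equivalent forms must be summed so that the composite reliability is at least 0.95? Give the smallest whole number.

7

k ≥ ρ*(1−ρ₁)/(ρ₁(1−ρ*)) = 0.95·0.25 / (0.75·0.05) = 6.333.
Smallest integer k = 7.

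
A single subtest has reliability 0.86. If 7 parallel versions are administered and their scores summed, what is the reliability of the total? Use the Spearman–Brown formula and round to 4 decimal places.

ρ_k = kρ / (1 + (k−1)ρ) = 7·0.86 / (1 + 6·0.86) = 6.020 / 6.160 = 0.9773.

0.9773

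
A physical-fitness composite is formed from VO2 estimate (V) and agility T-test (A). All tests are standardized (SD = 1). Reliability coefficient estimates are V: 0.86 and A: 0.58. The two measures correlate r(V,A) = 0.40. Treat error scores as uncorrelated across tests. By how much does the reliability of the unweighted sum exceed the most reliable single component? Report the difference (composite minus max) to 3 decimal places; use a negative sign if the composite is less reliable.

-0.060

Var(sum) = 2 + 0.8 = 2.8; true-score variance = 1.44 + 0.8 = 2.24; composite reliability = 0.8000.
Max component reliability = 0.8600.
Difference = 0.8000 − 0.8600 = -0.060.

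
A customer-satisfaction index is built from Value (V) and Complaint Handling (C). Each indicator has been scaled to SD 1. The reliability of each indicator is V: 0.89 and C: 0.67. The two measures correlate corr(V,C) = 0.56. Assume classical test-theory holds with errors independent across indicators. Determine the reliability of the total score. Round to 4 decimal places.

0.8590

Var(V+C) = 2 + 2·[0.56] = 2 + 1.12 = 3.12.
With uncorrelated errors the cross-covariances are all true-score covariance, so they carry over unchanged; only the diagonal terms shrink to ρᵢσᵢ².
True-score variance = [0.89 + 0.67] + 1.12 = 1.56 + 1.12 = 2.68.
Reliability = 2.68 / 3.12 = 0.8590.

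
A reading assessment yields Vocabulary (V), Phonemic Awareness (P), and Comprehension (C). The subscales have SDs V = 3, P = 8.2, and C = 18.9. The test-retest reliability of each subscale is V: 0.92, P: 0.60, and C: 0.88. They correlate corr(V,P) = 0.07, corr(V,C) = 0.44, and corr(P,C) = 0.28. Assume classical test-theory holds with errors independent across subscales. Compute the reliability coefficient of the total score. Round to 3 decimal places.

0.877

Var(V+P+C) = 3² + 8.2² + 18.9² + 2·[3·8.2·0.07 + 3·18.9·0.44 + 8.2·18.9·0.28] = 433.45 + 140.129 = 573.579.
With uncorrelated errors the cross-covariances are all true-score covariance, so they carry over unchanged; only the diagonal terms shrink to ρᵢσᵢ².
True-score variance = [3²·0.92 + 8.2²·0.60 + 18.9²·0.88] + 140.129 = 362.969 + 140.129 = 503.098.
Reliability = 503.098 / 573.579 = 0.877.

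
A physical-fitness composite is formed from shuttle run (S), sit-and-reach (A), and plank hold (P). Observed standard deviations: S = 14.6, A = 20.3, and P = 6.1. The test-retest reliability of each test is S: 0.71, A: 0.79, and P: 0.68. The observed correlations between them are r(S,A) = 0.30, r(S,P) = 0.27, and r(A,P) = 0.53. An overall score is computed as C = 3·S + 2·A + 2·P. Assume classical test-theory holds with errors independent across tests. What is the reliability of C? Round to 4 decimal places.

0.8302

Var(C) = 3²·14.6² + 2²·20.3² + 2²·6.1² + 2·[6·14.6·20.3·0.30 + 6·14.6·6.1·0.27 + 4·20.3·6.1·0.53] = 3715.64 + 1880.56 = 5596.2.
Because errors are independent across components, Cov(Tᵢ,Tⱼ) = Cov(Xᵢ,Xⱼ); the off-diagonal part of the true-score variance is the same as above.
True-score variance = [3²·14.6²·0.71 + 2²·20.3²·0.79 + 2²·6.1²·0.68] + 1880.56 = 2765.51 + 1880.56 = 4646.07.
Reliability = 4646.07 / 5596.2 = 0.8302.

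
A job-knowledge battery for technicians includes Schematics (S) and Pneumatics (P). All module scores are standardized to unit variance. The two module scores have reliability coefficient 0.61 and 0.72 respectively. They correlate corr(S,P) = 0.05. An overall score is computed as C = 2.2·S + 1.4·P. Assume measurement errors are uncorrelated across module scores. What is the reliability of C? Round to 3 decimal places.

0.657

Var(C) = 2.2² + 1.4² + 2·[3.08·0.05] = 6.8 + 0.308 = 7.108.
Because errors are independent across components, Cov(Tᵢ,Tⱼ) = Cov(Xᵢ,Xⱼ); the off-diagonal part of the true-score variance is the same as above.
True-score variance = [2.2²·0.61 + 1.4²·0.72] + 0.308 = 4.3636 + 0.308 = 4.6716.
Reliability = 4.6716 / 7.108 = 0.657.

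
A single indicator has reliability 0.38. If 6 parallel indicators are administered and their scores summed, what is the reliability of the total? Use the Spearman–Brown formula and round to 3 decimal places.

0.786

ρ_k = kρ / (1 + (k−1)ρ) = 6·0.38 / (1 + 5·0.38) = 2.280 / 2.900 = 0.786.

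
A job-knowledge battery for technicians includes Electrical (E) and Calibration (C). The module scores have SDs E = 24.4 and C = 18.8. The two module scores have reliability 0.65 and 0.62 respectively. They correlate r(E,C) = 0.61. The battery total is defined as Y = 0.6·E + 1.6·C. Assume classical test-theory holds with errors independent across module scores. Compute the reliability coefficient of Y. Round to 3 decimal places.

Var(Y) = 0.6²·24.4² + 1.6²·18.8² + 2·[0.96·24.4·18.8·0.61] = 1119.14 + 537.253 = 1656.39.
With uncorrelated errors the cross-covariances are all true-score covariance, so they carry over unchanged; only the diagonal terms shrink to ρᵢσᵢ².
True-score variance = [0.6²·24.4²·0.65 + 1.6²·18.8²·0.62] + 537.253 = 700.294 + 537.253 = 1237.55.
Reliability = 1237.55 / 1656.39 = 0.747.

0.747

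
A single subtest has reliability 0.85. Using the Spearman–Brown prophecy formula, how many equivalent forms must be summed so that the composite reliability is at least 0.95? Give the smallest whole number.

k ≥ ρ*(1−ρ₁)/(ρ₁(1−ρ*)) = 0.95·0.15 / (0.85·0.05) = 3.353.
Smallest integer k = 4.

4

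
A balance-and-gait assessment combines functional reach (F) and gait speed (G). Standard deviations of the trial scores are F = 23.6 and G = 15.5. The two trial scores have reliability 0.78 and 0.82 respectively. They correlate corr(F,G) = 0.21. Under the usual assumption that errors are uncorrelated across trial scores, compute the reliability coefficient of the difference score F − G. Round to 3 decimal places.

Var(F−G) = 23.6² + 15.5² − 2·23.6·15.5·0.21 = 797.21 − 153.636 = 643.574.
Because errors are independent across components, Cov(Tᵢ,Tⱼ) = Cov(Xᵢ,Xⱼ); the off-diagonal part of the true-score variance is the same as above.
True-score variance = [23.6²·0.78 + 15.5²·0.82] − 153.636 = 631.434 − 153.636 = 477.798.
Reliability = 477.798 / 643.574 = 0.742.

0.742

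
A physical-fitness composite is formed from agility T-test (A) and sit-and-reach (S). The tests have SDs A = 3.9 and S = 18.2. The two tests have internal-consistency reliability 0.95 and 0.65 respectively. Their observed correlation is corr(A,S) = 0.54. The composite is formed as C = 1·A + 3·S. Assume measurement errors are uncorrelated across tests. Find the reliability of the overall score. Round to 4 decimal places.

Var(C) = 3.9² + 3²·18.2² + 2·[3·3.9·18.2·0.54] = 2996.37 + 229.975 = 3226.35.
With uncorrelated errors the cross-covariances are all true-score covariance, so they carry over unchanged; only the diagonal terms shrink to ρᵢσᵢ².
True-score variance = [3.9²·0.95 + 3²·18.2²·0.65] + 229.975 = 1952.2 + 229.975 = 2182.18.
Reliability = 2182.18 / 3226.35 = 0.6764.

0.6764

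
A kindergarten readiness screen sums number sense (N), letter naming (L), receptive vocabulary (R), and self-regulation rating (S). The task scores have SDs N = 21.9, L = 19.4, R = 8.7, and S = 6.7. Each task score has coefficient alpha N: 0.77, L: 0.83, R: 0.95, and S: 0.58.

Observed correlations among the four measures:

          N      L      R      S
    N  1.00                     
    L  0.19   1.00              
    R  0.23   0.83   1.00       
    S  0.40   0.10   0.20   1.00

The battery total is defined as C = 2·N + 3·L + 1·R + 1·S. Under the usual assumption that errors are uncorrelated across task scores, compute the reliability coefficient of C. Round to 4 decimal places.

Var(C) = 2²·21.9² + 3²·19.4² + 8.7² + 6.7² + 2·[6·21.9·19.4·0.19 + 2·21.9·8.7·0.23 + 2·21.9·6.7·0.40 + 3·19.4·8.7·0.83 + 3·19.4·6.7·0.10 + 8.7·6.7·0.20] = 5426.26 + 2320.56 = 7746.82.
Because errors are independent across components, Cov(Tᵢ,Tⱼ) = Cov(Xᵢ,Xⱼ); the off-diagonal part of the true-score variance is the same as above.
True-score variance = [2²·21.9²·0.77 + 3²·19.4²·0.83 + 8.7²·0.95 + 6.7²·0.58] + 2320.56 = 4386.55 + 2320.56 = 6707.11.
Reliability = 6707.11 / 7746.82 = 0.8658.

0.8658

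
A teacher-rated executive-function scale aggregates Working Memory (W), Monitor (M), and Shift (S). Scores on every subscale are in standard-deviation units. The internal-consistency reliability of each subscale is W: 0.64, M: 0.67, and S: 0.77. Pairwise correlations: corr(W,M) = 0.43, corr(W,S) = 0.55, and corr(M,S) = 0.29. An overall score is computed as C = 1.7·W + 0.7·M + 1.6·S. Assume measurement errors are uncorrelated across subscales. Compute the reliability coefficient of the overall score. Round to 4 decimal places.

0.8311

Var(C) = 1.7² + 0.7² + 1.6² + 2·[1.19·0.43 + 2.72·0.55 + 1.12·0.29] = 5.94 + 4.665 = 10.605.
Because errors are independent across components, Cov(Tᵢ,Tⱼ) = Cov(Xᵢ,Xⱼ); the off-diagonal part of the true-score variance is the same as above.
True-score variance = [1.7²·0.64 + 0.7²·0.67 + 1.6²·0.77] + 4.665 = 4.1491 + 4.665 = 8.8141.
Reliability = 8.8141 / 10.605 = 0.8311.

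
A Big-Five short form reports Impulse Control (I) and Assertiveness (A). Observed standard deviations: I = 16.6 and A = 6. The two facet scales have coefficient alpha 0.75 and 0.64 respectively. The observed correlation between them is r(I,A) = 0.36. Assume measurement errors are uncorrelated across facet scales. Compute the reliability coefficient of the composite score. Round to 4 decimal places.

Var(I+A) = 16.6² + 6² + 2·[16.6·6·0.36] = 311.56 + 71.712 = 383.272.
With uncorrelated errors the cross-covariances are all true-score covariance, so they carry over unchanged; only the diagonal terms shrink to ρᵢσᵢ².
True-score variance = [16.6²·0.75 + 6²·0.64] + 71.712 = 229.71 + 71.712 = 301.422.
Reliability = 301.422 / 383.272 = 0.7864.

0.7864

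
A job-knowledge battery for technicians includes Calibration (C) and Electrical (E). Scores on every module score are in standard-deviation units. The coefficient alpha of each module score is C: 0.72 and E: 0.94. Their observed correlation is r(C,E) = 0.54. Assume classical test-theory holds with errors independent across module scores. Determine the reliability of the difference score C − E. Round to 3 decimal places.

0.630

Var(C−E) = 1 + 1 − 2·0.54 = 2 − 1.08 = 0.92.
With uncorrelated errors the cross-covariances are all true-score covariance, so they carry over unchanged; only the diagonal terms shrink to ρᵢσᵢ².
True-score variance = [0.72 + 0.94] − 1.08 = 1.66 − 1.08 = 0.58.
Reliability = 0.58 / 0.92 = 0.630.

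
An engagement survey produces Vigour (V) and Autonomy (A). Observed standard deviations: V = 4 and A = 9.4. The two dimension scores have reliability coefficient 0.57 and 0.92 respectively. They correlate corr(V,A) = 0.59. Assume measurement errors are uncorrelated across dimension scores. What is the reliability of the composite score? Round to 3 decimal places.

Var(V+A) = 4² + 9.4² + 2·[4·9.4·0.59] = 104.36 + 44.368 = 148.728.
With uncorrelated errors the cross-covariances are all true-score covariance, so they carry over unchanged; only the diagonal terms shrink to ρᵢσᵢ².
True-score variance = [4²·0.57 + 9.4²·0.92] + 44.368 = 90.4112 + 44.368 = 134.779.
Reliability = 134.779 / 148.728 = 0.906.

0.906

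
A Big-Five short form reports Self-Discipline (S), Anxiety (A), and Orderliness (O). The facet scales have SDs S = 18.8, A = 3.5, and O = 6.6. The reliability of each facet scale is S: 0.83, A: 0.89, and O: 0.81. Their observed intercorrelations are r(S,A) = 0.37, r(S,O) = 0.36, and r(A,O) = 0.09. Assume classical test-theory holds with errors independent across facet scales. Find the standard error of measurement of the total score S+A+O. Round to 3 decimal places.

8.349

Var(total) = 409.25 + 142.188 = 551.438.
True-score variance = 339.541 + 142.188 = 481.729, so reliability = 0.8736.
Error variance = 551.438 − 481.729 = 69.7087; SEM = √69.7087 = 8.349.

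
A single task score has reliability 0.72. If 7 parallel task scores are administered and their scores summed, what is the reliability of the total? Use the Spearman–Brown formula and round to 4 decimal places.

0.9474

ρ_k = kρ / (1 + (k−1)ρ) = 7·0.72 / (1 + 6·0.72) = 5.040 / 5.320 = 0.9474.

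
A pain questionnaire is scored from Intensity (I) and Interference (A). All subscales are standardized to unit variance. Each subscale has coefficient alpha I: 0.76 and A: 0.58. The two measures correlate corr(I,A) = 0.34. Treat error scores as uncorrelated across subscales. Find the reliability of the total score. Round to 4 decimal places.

0.7537

Var(I+A) = 2 + 2·[0.34] = 2 + 0.68 = 2.68.
Under uncorrelated errors the observed covariances equal the true-score covariances, so only the own-variance terms attenuate.
True-score variance = [0.76 + 0.58] + 0.68 = 1.34 + 0.68 = 2.02.
Reliability = 2.02 / 2.68 = 0.7537.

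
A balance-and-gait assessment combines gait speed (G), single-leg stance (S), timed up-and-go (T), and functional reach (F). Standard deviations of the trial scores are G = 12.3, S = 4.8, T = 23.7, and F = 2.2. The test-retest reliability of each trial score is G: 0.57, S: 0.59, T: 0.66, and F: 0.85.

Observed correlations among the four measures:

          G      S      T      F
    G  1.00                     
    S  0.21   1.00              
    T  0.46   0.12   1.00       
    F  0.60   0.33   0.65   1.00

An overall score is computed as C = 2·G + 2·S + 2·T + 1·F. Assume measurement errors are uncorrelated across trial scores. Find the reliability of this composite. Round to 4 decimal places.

0.7609

Var(C) = 2²·12.3² + 2²·4.8² + 2²·23.7² + 2.2² + 2·[4·12.3·4.8·0.21 + 4·12.3·23.7·0.46 + 2·12.3·2.2·0.60 + 4·4.8·23.7·0.12 + 2·4.8·2.2·0.33 + 2·23.7·2.2·0.65] = 2948.92 + 1495.6 = 4444.52.
With uncorrelated errors the cross-covariances are all true-score covariance, so they carry over unchanged; only the diagonal terms shrink to ρᵢσᵢ².
True-score variance = [2²·12.3²·0.57 + 2²·4.8²·0.59 + 2²·23.7²·0.66 + 2.2²·0.85] + 1495.6 = 1886.29 + 1495.6 = 3381.89.
Reliability = 3381.89 / 4444.52 = 0.7609.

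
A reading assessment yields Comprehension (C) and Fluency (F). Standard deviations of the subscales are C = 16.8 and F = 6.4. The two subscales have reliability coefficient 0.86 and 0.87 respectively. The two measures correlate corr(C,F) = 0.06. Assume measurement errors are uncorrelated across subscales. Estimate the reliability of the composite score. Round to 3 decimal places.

Var(C+F) = 16.8² + 6.4² + 2·[16.8·6.4·0.06] = 323.2 + 12.9024 = 336.102.
Because errors are independent across components, Cov(Tᵢ,Tⱼ) = Cov(Xᵢ,Xⱼ); the off-diagonal part of the true-score variance is the same as above.
True-score variance = [16.8²·0.86 + 6.4²·0.87] + 12.9024 = 278.362 + 12.9024 = 291.264.
Reliability = 291.264 / 336.102 = 0.867.

0.867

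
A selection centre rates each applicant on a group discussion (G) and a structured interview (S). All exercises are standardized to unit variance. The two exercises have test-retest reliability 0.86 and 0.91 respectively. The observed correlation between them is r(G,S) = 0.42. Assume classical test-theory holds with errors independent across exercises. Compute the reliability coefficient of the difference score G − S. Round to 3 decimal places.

0.802

Var(G−S) = 1 + 1 − 2·0.42 = 2 − 0.84 = 1.16.
Because errors are independent across components, Cov(Tᵢ,Tⱼ) = Cov(Xᵢ,Xⱼ); the off-diagonal part of the true-score variance is the same as above.
True-score variance = [0.86 + 0.91] − 0.84 = 1.77 − 0.84 = 0.93.
Reliability = 0.93 / 1.16 = 0.802.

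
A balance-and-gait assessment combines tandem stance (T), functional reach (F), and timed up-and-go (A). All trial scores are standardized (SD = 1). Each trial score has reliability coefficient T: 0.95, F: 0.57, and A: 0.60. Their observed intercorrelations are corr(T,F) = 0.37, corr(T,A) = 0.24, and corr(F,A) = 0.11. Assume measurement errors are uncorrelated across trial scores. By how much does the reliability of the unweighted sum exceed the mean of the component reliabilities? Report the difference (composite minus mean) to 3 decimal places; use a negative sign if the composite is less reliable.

0.095

Var(sum) = 3 + 1.44 = 4.44; true-score variance = 2.12 + 1.44 = 3.56; composite reliability = 0.8018.
Mean component reliability = 0.7067.
Difference = 0.8018 − 0.7067 = 0.095.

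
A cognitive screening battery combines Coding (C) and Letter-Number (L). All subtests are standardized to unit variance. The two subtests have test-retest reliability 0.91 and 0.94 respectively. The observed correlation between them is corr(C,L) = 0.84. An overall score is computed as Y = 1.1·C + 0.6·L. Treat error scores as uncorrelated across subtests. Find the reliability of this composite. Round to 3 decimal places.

0.951

Var(Y) = 1.1² + 0.6² + 2·[0.66·0.84] = 1.57 + 1.1088 = 2.6788.
Under uncorrelated errors the observed covariances equal the true-score covariances, so only the own-variance terms attenuate.
True-score variance = [1.1²·0.91 + 0.6²·0.94] + 1.1088 = 1.4395 + 1.1088 = 2.5483.
Reliability = 2.5483 / 2.6788 = 0.951.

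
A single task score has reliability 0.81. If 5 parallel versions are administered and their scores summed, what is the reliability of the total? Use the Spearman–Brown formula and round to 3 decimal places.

ρ_k = kρ / (1 + (k−1)ρ) = 5·0.81 / (1 + 4·0.81) = 4.050 / 4.240 = 0.955.

0.955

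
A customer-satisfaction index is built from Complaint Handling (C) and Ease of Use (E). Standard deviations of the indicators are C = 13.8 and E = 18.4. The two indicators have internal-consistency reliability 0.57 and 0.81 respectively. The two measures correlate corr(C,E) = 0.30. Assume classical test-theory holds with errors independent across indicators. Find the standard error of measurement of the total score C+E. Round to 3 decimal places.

12.092

Var(total) = 529 + 152.352 = 681.352.
True-score variance = 382.784 + 152.352 = 535.136, so reliability = 0.7854.
Error variance = 681.352 − 535.136 = 146.216; SEM = √146.216 = 12.092.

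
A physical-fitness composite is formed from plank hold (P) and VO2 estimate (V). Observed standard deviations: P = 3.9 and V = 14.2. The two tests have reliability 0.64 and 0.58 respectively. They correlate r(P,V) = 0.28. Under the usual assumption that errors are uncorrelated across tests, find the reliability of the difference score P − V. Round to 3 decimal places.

0.515

Var(P−V) = 3.9² + 14.2² − 2·3.9·14.2·0.28 = 216.85 − 31.0128 = 185.837.
With uncorrelated errors the cross-covariances are all true-score covariance, so they carry over unchanged; only the diagonal terms shrink to ρᵢσᵢ².
True-score variance = [3.9²·0.64 + 14.2²·0.58] − 31.0128 = 126.686 − 31.0128 = 95.6728.
Reliability = 95.6728 / 185.837 = 0.515.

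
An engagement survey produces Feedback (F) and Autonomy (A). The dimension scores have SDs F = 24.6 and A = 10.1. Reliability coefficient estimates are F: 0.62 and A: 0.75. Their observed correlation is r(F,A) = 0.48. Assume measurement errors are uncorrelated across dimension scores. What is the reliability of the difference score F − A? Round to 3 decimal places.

0.455

Var(F−A) = 24.6² + 10.1² − 2·24.6·10.1·0.48 = 707.17 − 238.522 = 468.648.
With uncorrelated errors the cross-covariances are all true-score covariance, so they carry over unchanged; only the diagonal terms shrink to ρᵢσᵢ².
True-score variance = [24.6²·0.62 + 10.1²·0.75] − 238.522 = 451.707 − 238.522 = 213.185.
Reliability = 213.185 / 468.648 = 0.455.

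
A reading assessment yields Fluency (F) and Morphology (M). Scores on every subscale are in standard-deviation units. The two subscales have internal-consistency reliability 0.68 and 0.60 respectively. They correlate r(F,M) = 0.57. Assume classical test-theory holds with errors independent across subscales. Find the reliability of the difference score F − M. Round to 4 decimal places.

0.1628

Var(F−M) = 1 + 1 − 2·0.57 = 2 − 1.14 = 0.86.
Under uncorrelated errors the observed covariances equal the true-score covariances, so only the own-variance terms attenuate.
True-score variance = [0.68 + 0.60] − 1.14 = 1.28 − 1.14 = 0.14.
Reliability = 0.14 / 0.86 = 0.1628.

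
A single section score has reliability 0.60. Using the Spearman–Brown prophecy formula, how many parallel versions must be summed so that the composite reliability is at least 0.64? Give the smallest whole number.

k ≥ ρ*(1−ρ₁)/(ρ₁(1−ρ*)) = 0.64·0.40 / (0.60·0.36) = 1.185.
Smallest integer k = 2.

2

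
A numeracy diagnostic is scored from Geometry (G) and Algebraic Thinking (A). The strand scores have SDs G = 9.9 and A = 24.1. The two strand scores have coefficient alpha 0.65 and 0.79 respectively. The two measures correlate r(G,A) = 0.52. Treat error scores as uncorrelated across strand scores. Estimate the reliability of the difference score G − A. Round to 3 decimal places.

Var(G−A) = 9.9² + 24.1² − 2·9.9·24.1·0.52 = 678.82 − 248.134 = 430.686.
Because errors are independent across components, Cov(Tᵢ,Tⱼ) = Cov(Xᵢ,Xⱼ); the off-diagonal part of the true-score variance is the same as above.
True-score variance = [9.9²·0.65 + 24.1²·0.79] − 248.134 = 522.546 − 248.134 = 274.413.
Reliability = 274.413 / 430.686 = 0.637.

0.637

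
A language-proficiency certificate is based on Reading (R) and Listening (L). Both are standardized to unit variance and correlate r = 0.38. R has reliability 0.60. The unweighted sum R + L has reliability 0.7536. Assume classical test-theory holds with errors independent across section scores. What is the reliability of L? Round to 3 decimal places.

0.720

Var(R+L) = 2 + 2·0.38 = 2.760.
True-score variance = ρ_R + ρ_L + 2·0.38, so 0.7536 = (0.60 + ρ_L + 0.76) / 2.760.
ρ_L = 0.7536·2.760 − 0.60 − 0.76 = 0.720.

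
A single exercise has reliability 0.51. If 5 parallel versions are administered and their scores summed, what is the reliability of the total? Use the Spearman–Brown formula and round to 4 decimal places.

0.8388

ρ_k = kρ / (1 + (k−1)ρ) = 5·0.51 / (1 + 4·0.51) = 2.550 / 3.040 = 0.8388.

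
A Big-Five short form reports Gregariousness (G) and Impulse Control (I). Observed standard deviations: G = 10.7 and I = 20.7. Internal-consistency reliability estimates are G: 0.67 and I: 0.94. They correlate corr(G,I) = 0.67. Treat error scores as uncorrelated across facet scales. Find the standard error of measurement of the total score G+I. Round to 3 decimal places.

7.968

Var(total) = 542.98 + 296.797 = 839.777.
True-score variance = 479.489 + 296.797 = 776.285, so reliability = 0.9244.
Error variance = 839.777 − 776.285 = 63.4911; SEM = √63.4911 = 7.968.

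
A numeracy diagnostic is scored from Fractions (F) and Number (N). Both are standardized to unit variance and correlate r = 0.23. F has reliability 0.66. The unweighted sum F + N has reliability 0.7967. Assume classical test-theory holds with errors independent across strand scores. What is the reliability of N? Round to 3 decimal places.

0.840

Var(F+N) = 2 + 2·0.23 = 2.460.
True-score variance = ρ_F + ρ_N + 2·0.23, so 0.7967 = (0.66 + ρ_N + 0.46) / 2.460.
ρ_N = 0.7967·2.460 − 0.66 − 0.46 = 0.840.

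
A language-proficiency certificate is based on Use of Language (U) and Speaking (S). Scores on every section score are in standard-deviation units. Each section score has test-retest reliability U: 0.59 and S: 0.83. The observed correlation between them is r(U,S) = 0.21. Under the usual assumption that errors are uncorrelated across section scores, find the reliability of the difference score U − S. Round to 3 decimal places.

Var(U−S) = 1 + 1 − 2·0.21 = 2 − 0.42 = 1.58.
Because errors are independent across components, Cov(Tᵢ,Tⱼ) = Cov(Xᵢ,Xⱼ); the off-diagonal part of the true-score variance is the same as above.
True-score variance = [0.59 + 0.83] − 0.42 = 1.42 − 0.42 = 1.
Reliability = 1 / 1.58 = 0.633.

0.633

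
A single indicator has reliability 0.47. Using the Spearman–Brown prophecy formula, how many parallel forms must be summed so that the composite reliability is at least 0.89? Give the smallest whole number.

10

k ≥ ρ*(1−ρ₁)/(ρ₁(1−ρ*)) = 0.89·0.53 / (0.47·0.11) = 9.124.
Smallest integer k = 10.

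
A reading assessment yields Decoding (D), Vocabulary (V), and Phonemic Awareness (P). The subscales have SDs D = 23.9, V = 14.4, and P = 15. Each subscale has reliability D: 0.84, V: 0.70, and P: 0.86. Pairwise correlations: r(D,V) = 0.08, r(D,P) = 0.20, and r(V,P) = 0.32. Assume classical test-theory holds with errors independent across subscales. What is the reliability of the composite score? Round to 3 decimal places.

0.862

Var(D+V+P) = 23.9² + 14.4² + 15² + 2·[23.9·14.4·0.08 + 23.9·15·0.20 + 14.4·15·0.32] = 1003.57 + 336.706 = 1340.28.
Because errors are independent across components, Cov(Tᵢ,Tⱼ) = Cov(Xᵢ,Xⱼ); the off-diagonal part of the true-score variance is the same as above.
True-score variance = [23.9²·0.84 + 14.4²·0.70 + 15²·0.86] + 336.706 = 818.468 + 336.706 = 1155.17.
Reliability = 1155.17 / 1340.28 = 0.862.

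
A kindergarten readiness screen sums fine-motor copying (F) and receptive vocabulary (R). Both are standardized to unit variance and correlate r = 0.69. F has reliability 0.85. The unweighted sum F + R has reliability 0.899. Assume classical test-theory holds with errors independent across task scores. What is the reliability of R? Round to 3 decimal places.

Var(F+R) = 2 + 2·0.69 = 3.380.
True-score variance = ρ_F + ρ_R + 2·0.69, so 0.899 = (0.85 + ρ_R + 1.38) / 3.380.
ρ_R = 0.899·3.380 − 0.85 − 1.38 = 0.809.

0.809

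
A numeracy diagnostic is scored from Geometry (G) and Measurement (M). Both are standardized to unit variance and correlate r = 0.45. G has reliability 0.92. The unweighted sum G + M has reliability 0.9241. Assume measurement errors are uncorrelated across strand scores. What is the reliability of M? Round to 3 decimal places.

0.860

Var(G+M) = 2 + 2·0.45 = 2.900.
True-score variance = ρ_G + ρ_M + 2·0.45, so 0.9241 = (0.92 + ρ_M + 0.90) / 2.900.
ρ_M = 0.9241·2.900 − 0.92 − 0.90 = 0.860.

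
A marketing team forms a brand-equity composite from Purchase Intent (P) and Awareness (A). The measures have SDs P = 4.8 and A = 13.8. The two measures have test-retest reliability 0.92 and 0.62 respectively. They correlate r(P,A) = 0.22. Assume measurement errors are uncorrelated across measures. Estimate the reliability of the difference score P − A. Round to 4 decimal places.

Var(P−A) = 4.8² + 13.8² − 2·4.8·13.8·0.22 = 213.48 − 29.1456 = 184.334.
Because errors are independent across components, Cov(Tᵢ,Tⱼ) = Cov(Xᵢ,Xⱼ); the off-diagonal part of the true-score variance is the same as above.
True-score variance = [4.8²·0.92 + 13.8²·0.62] − 29.1456 = 139.27 − 29.1456 = 110.124.
Reliability = 110.124 / 184.334 = 0.5974.

0.5974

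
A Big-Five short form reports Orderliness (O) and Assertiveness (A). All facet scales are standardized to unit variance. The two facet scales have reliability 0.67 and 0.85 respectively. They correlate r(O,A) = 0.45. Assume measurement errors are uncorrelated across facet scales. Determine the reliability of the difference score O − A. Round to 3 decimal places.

Var(O−A) = 1 + 1 − 2·0.45 = 2 − 0.9 = 1.1.
Under uncorrelated errors the observed covariances equal the true-score covariances, so only the own-variance terms attenuate.
True-score variance = [0.67 + 0.85] − 0.9 = 1.52 − 0.9 = 0.62.
Reliability = 0.62 / 1.1 = 0.564.

0.564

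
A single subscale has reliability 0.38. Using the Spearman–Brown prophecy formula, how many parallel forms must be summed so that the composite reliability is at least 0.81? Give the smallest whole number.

k ≥ ρ*(1−ρ₁)/(ρ₁(1−ρ*)) = 0.81·0.62 / (0.38·0.19) = 6.956.
Smallest integer k = 7.

7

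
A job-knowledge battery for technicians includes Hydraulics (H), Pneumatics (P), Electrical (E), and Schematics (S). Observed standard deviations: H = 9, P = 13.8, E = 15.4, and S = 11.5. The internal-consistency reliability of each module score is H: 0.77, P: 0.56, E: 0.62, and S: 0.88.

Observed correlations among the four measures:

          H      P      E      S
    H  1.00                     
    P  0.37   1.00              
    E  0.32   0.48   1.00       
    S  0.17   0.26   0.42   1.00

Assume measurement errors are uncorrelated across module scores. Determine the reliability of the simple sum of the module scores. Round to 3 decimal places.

Var(H+P+E+S) = 9² + 13.8² + 15.4² + 11.5² + 2·[9·13.8·0.37 + 9·15.4·0.32 + 9·11.5·0.17 + 13.8·15.4·0.48 + 13.8·11.5·0.26 + 15.4·11.5·0.42] = 640.85 + 651.109 = 1291.96.
Because errors are independent across components, Cov(Tᵢ,Tⱼ) = Cov(Xᵢ,Xⱼ); the off-diagonal part of the true-score variance is the same as above.
True-score variance = [9²·0.77 + 13.8²·0.56 + 15.4²·0.62 + 11.5²·0.88] + 651.109 = 432.436 + 651.109 = 1083.54.
Reliability = 1083.54 / 1291.96 = 0.839.

0.839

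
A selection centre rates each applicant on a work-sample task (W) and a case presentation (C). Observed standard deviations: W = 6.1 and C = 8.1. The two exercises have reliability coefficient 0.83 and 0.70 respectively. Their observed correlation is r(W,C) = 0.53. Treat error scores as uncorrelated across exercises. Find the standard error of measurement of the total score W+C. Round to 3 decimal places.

5.100

Var(total) = 102.82 + 52.3746 = 155.195.
True-score variance = 76.8113 + 52.3746 = 129.186, so reliability = 0.8324.
Error variance = 155.195 − 129.186 = 26.0087; SEM = √26.0087 = 5.100.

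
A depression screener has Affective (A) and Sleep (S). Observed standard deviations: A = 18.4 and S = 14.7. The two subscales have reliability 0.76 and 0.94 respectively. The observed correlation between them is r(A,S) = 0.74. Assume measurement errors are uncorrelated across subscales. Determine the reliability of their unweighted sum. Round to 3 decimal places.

0.901

Var(A+S) = 18.4² + 14.7² + 2·[18.4·14.7·0.74] = 554.65 + 400.31 = 954.96.
Because errors are independent across components, Cov(Tᵢ,Tⱼ) = Cov(Xᵢ,Xⱼ); the off-diagonal part of the true-score variance is the same as above.
True-score variance = [18.4²·0.76 + 14.7²·0.94] + 400.31 = 460.43 + 400.31 = 860.741.
Reliability = 860.741 / 954.96 = 0.901.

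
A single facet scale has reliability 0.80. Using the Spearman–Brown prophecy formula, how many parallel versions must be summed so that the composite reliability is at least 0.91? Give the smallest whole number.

k ≥ ρ*(1−ρ₁)/(ρ₁(1−ρ*)) = 0.91·0.20 / (0.80·0.09) = 2.528.
Smallest integer k = 3.

3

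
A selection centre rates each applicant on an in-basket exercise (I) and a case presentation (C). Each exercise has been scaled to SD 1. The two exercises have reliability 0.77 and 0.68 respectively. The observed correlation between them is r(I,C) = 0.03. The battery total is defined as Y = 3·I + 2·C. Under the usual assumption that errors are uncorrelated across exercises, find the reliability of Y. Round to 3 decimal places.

0.749

Var(Y) = 3² + 2² + 2·[6·0.03] = 13 + 0.36 = 13.36.
With uncorrelated errors the cross-covariances are all true-score covariance, so they carry over unchanged; only the diagonal terms shrink to ρᵢσᵢ².
True-score variance = [3²·0.77 + 2²·0.68] + 0.36 = 9.65 + 0.36 = 10.01.
Reliability = 10.01 / 13.36 = 0.749.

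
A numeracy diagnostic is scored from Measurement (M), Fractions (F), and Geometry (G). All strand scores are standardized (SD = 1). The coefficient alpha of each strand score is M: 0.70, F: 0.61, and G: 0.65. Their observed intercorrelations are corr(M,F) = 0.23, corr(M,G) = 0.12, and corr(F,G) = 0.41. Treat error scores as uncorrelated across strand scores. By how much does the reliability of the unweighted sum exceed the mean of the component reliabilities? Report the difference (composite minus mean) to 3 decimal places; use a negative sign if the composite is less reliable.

Var(sum) = 3 + 1.52 = 4.52; true-score variance = 1.96 + 1.52 = 3.48; composite reliability = 0.7699.
Mean component reliability = 0.6533.
Difference = 0.7699 − 0.6533 = 0.117.

0.117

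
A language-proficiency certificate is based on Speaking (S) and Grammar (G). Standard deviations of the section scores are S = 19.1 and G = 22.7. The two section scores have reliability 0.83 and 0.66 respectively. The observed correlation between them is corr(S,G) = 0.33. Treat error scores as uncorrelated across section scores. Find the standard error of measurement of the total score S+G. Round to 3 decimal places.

Var(total) = 880.1 + 286.156 = 1166.26.
True-score variance = 642.884 + 286.156 = 929.04, so reliability = 0.7966.
Error variance = 1166.26 − 929.04 = 237.216; SEM = √237.216 = 15.402.

15.402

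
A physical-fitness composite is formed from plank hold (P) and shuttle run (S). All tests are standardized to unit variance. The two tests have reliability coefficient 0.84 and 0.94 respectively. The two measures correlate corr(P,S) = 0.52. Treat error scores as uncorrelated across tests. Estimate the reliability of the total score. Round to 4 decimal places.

0.9276

Var(P+S) = 2 + 2·[0.52] = 2 + 1.04 = 3.04.
Because errors are independent across components, Cov(Tᵢ,Tⱼ) = Cov(Xᵢ,Xⱼ); the off-diagonal part of the true-score variance is the same as above.
True-score variance = [0.84 + 0.94] + 1.04 = 1.78 + 1.04 = 2.82.
Reliability = 2.82 / 3.04 = 0.9276.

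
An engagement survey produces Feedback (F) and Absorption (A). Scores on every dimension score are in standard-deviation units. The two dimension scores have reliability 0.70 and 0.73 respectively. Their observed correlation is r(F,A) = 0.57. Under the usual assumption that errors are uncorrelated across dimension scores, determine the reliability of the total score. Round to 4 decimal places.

Var(F+A) = 2 + 2·[0.57] = 2 + 1.14 = 3.14.
Under uncorrelated errors the observed covariances equal the true-score covariances, so only the own-variance terms attenuate.
True-score variance = [0.70 + 0.73] + 1.14 = 1.43 + 1.14 = 2.57.
Reliability = 2.57 / 3.14 = 0.8185.

0.8185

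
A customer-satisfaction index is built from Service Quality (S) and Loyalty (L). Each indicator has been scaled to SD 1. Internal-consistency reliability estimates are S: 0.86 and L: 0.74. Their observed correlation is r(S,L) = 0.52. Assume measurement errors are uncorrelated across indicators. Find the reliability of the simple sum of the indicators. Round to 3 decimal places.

0.868

Var(S+L) = 2 + 2·[0.52] = 2 + 1.04 = 3.04.
Because errors are independent across components, Cov(Tᵢ,Tⱼ) = Cov(Xᵢ,Xⱼ); the off-diagonal part of the true-score variance is the same as above.
True-score variance = [0.86 + 0.74] + 1.04 = 1.6 + 1.04 = 2.64.
Reliability = 2.64 / 3.04 = 0.868.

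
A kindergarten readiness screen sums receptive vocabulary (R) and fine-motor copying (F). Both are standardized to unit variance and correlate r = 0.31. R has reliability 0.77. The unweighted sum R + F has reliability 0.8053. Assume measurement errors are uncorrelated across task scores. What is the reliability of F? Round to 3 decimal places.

Var(R+F) = 2 + 2·0.31 = 2.620.
True-score variance = ρ_R + ρ_F + 2·0.31, so 0.8053 = (0.77 + ρ_F + 0.62) / 2.620.
ρ_F = 0.8053·2.620 − 0.77 − 0.62 = 0.720.

0.720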